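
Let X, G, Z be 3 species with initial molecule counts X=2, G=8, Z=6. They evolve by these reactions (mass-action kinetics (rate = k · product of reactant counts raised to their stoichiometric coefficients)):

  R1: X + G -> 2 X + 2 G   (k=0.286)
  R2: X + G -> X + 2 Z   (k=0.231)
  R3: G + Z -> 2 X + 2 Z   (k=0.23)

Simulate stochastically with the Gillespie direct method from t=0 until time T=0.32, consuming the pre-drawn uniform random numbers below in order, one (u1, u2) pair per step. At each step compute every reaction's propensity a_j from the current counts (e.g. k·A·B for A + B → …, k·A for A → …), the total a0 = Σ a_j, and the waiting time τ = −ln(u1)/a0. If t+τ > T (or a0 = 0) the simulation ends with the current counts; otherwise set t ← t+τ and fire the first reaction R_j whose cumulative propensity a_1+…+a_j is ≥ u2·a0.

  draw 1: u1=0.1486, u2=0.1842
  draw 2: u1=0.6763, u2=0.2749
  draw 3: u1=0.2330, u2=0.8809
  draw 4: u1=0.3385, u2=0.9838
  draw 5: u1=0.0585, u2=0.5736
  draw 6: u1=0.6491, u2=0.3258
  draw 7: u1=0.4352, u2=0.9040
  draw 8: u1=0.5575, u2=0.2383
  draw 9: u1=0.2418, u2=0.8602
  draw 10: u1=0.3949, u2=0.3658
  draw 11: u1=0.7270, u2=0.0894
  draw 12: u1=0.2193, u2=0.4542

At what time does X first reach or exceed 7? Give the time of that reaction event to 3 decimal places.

Threshold first reached at t = 0.181

t=0.000: X=2 G=8 Z=6
Draw 1: a1=4.576, a2=3.696, a3=11.040, a0=19.312; τ=−ln(0.1486)/19.312=0.099 → t=0.099; u2·a0=0.1842·19.312=3.557 ≤ a1=4.576 → R1 fires; X=3 G=9 Z=6
Draw 2: a1=7.722, a2=6.237, a3=12.420, a0=26.379; τ=−ln(0.6763)/26.379=0.015 → t=0.114; u2·a0=0.2749·26.379=7.252 ≤ a1=7.722 → R1 fires; X=4 G=10 Z=6
Draw 3: a1=11.440, a2=9.240, a3=13.800, a0=34.480; τ=−ln(0.2330)/34.480=0.042 → t=0.156; u2·a0=0.8809·34.480=30.373; a1+a2=20.680 < 30.373 ≤ a1+…+a3=34.480 → R3 fires; X=6 G=9 Z=7
Draw 4: a1=15.444, a2=12.474, a3=14.490, a0=42.408; τ=−ln(0.3385)/42.408=0.026 → t=0.181; u2·a0=0.9838·42.408=41.721; a1+a2=27.918 < 41.721 ≤ a1+…+a3=42.408 → R3 fires; X=8 G=8 Z=8
Draw 5: a1=18.304, a2=14.784, a3=14.720, a0=47.808; τ=−ln(0.0585)/47.808=0.059 → t=0.241; u2·a0=0.5736·47.808=27.423; a1=18.304 < 27.423 ≤ a1+a2=33.088 → R2 fires; X=8 G=7 Z=10
Draw 6: a1=16.016, a2=12.936, a3=16.100, a0=45.052; τ=−ln(0.6491)/45.052=0.010 → t=0.250; u2·a0=0.3258·45.052=14.678 ≤ a1=16.016 → R1 fires; X=9 G=8 Z=10
Draw 7: a1=20.592, a2=16.632, a3=18.400, a0=55.624; τ=−ln(0.4352)/55.624=0.015 → t=0.265; u2·a0=0.9040·55.624=50.284; a1+a2=37.224 < 50.284 ≤ a1+…+a3=55.624 → R3 fires; X=11 G=7 Z=11
Draw 8: a1=22.022, a2=17.787, a3=17.710, a0=57.519; τ=−ln(0.5575)/57.519=0.010 → t=0.275; u2·a0=0.2383·57.519=13.707 ≤ a1=22.022 → R1 fires; X=12 G=8 Z=11
Draw 9: a1=27.456, a2=22.176, a3=20.240, a0=69.872; τ=−ln(0.2418)/69.872=0.020 → t=0.296; u2·a0=0.8602·69.872=60.104; a1+a2=49.632 < 60.104 ≤ a1+…+a3=69.872 → R3 fires; X=14 G=7 Z=12
Draw 10: a1=28.028, a2=22.638, a3=19.320, a0=69.986; τ=−ln(0.3949)/69.986=0.013 → t=0.309; u2·a0=0.3658·69.986=25.601 ≤ a1=28.028 → R1 fires; X=15 G=8 Z=12
Draw 11: a1=34.320, a2=27.720, a3=22.080, a0=84.120; τ=−ln(0.7270)/84.120=0.004 → t=0.313; u2·a0=0.0894·84.120=7.520 ≤ a1=34.320 → R1 fires; X=16 G=9 Z=12
Draw 12: a1=41.184, a2=33.264, a3=24.840, a0=99.288; τ=−ln(0.2193)/99.288=0.015 → t=0.328 > T=0.32: stop.
X first becomes ≥ 7 when it reaches 8 at the event at t=0.181.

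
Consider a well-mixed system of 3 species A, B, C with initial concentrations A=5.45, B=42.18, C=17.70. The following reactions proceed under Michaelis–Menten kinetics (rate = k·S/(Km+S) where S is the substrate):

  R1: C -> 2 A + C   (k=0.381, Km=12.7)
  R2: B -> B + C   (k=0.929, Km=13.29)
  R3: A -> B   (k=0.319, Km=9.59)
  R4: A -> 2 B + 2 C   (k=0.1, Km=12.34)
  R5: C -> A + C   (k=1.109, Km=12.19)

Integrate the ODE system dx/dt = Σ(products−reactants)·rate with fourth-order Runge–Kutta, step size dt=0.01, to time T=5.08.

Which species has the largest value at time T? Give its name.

RK4 with dt=0.01: 508 steps to T=5.08. Trajectory (selected grid times):
t=0.00: A=5.45 B=42.18 C=17.70
t=0.56: A=5.98 B=42.28 C=18.13
t=1.13: A=6.53 B=42.39 C=18.57
t=1.69: A=7.07 B=42.51 C=19.01
t=2.26: A=7.62 B=42.63 C=19.45
t=2.82: A=8.16 B=42.75 C=19.89
t=3.39: A=8.71 B=42.88 C=20.35
t=3.95: A=9.25 B=43.02 C=20.79
t=4.52: A=9.81 B=43.16 C=21.24
t=5.08: A=10.35 B=43.30 C=21.69
At T=5.08: A=10.35 B=43.30 C=21.69; the largest is B.

Dominant species at T: B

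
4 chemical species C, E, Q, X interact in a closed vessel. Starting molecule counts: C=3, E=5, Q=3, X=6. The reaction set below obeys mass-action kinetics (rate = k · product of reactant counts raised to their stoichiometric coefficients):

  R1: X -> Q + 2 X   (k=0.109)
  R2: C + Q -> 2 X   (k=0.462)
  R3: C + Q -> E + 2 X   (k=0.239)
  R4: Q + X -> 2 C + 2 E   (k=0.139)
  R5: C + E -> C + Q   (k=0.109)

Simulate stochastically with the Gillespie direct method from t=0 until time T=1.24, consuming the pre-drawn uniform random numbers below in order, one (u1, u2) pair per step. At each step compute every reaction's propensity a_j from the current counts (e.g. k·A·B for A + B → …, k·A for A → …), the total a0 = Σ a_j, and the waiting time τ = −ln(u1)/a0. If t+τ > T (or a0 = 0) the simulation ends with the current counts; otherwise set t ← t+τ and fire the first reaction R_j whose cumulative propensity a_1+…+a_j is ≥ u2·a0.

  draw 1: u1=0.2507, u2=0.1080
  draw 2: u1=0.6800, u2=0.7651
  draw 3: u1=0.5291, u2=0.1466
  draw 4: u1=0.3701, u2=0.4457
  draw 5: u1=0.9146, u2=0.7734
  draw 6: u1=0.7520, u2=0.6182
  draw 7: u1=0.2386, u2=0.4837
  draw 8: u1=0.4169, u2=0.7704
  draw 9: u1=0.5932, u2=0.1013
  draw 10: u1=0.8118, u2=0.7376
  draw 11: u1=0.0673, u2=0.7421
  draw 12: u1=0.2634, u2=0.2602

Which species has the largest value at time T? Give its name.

Dominant species at T: X

t=0.000: C=3 E=5 Q=3 X=6
Draw 1: a1=0.654, a2=4.158, a3=2.151, a4=2.502, a5=1.635, a0=11.100; τ=−ln(0.2507)/11.100=0.125 → t=0.125; u2·a0=0.1080·11.100=1.199; a1=0.654 < 1.199 ≤ a1+a2=4.812 → R2 fires; C=2 E=5 Q=2 X=8
Draw 2: a1=0.872, a2=1.848, a3=0.956, a4=2.224, a5=1.090, a0=6.990; τ=−ln(0.6800)/6.990=0.055 → t=0.180; u2·a0=0.7651·6.990=5.348; a1+…+a3=3.676 < 5.348 ≤ a1+…+a4=5.900 → R4 fires; C=4 E=7 Q=1 X=7
Draw 3: a1=0.763, a2=1.848, a3=0.956, a4=0.973, a5=3.052, a0=7.592; τ=−ln(0.5291)/7.592=0.084 → t=0.264; u2·a0=0.1466·7.592=1.113; a1=0.763 < 1.113 ≤ a1+a2=2.611 → R2 fires; C=3 E=7 Q=0 X=9
Draw 4: a1=0.981, a2=0.000, a3=0.000, a4=0.000, a5=2.289, a0=3.270; τ=−ln(0.3701)/3.270=0.304 → t=0.568; u2·a0=0.4457·3.270=1.457; a1+…+a4=0.981 < 1.457 ≤ a1+…+a5=3.270 → R5 fires; C=3 E=6 Q=1 X=9
Draw 5: a1=0.981, a2=1.386, a3=0.717, a4=1.251, a5=1.962, a0=6.297; τ=−ln(0.9146)/6.297=0.014 → t=0.582; u2·a0=0.7734·6.297=4.870; a1+…+a4=4.335 < 4.870 ≤ a1+…+a5=6.297 → R5 fires; C=3 E=5 Q=2 X=9
Draw 6: a1=0.981, a2=2.772, a3=1.434, a4=2.502, a5=1.635, a0=9.324; τ=−ln(0.7520)/9.324=0.031 → t=0.612; u2·a0=0.6182·9.324=5.764; a1+…+a3=5.187 < 5.764 ≤ a1+…+a4=7.689 → R4 fires; C=5 E=7 Q=1 X=8
Draw 7: a1=0.872, a2=2.310, a3=1.195, a4=1.112, a5=3.815, a0=9.304; τ=−ln(0.2386)/9.304=0.154 → t=0.766; u2·a0=0.4837·9.304=4.500; a1+…+a3=4.377 < 4.500 ≤ a1+…+a4=5.489 → R4 fires; C=7 E=9 Q=0 X=7
Draw 8: a1=0.763, a2=0.000, a3=0.000, a4=0.000, a5=6.867, a0=7.630; τ=−ln(0.4169)/7.630=0.115 → t=0.881; u2·a0=0.7704·7.630=5.878; a1+…+a4=0.763 < 5.878 ≤ a1+…+a5=7.630 → R5 fires; C=7 E=8 Q=1 X=7
Draw 9: a1=0.763, a2=3.234, a3=1.673, a4=0.973, a5=6.104, a0=12.747; τ=−ln(0.5932)/12.747=0.041 → t=0.922; u2·a0=0.1013·12.747=1.291; a1=0.763 < 1.291 ≤ a1+a2=3.997 → R2 fires; C=6 E=8 Q=0 X=9
Draw 10: a1=0.981, a2=0.000, a3=0.000, a4=0.000, a5=5.232, a0=6.213; τ=−ln(0.8118)/6.213=0.034 → t=0.956; u2·a0=0.7376·6.213=4.583; a1+…+a4=0.981 < 4.583 ≤ a1+…+a5=6.213 → R5 fires; C=6 E=7 Q=1 X=9
Draw 11: a1=0.981, a2=2.772, a3=1.434, a4=1.251, a5=4.578, a0=11.016; τ=−ln(0.0673)/11.016=0.245 → t=1.201; u2·a0=0.7421·11.016=8.175; a1+…+a4=6.438 < 8.175 ≤ a1+…+a5=11.016 → R5 fires; C=6 E=6 Q=2 X=9
Draw 12: a1=0.981, a2=5.544, a3=2.868, a4=2.502, a5=3.924, a0=15.819; τ=−ln(0.2634)/15.819=0.084 → t=1.285 > T=1.24: stop.
At T=1.24: C=6 E=6 Q=2 X=9; the largest is X.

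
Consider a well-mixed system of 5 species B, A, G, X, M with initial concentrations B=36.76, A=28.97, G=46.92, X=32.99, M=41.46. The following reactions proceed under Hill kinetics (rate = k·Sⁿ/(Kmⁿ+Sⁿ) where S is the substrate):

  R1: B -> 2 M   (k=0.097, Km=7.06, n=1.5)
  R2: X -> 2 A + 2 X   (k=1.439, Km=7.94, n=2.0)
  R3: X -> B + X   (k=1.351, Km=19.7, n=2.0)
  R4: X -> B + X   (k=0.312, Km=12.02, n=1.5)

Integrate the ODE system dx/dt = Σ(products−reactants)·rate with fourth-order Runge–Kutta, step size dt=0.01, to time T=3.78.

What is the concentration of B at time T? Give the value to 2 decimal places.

B at T = 41.31

RK4 with dt=0.01: 378 steps to T=3.78. Trajectory (selected grid times):
t=0.00: B=36.76 A=28.97 G=46.92 X=32.99 M=41.46
t=0.42: B=37.25 A=30.11 G=46.92 X=33.56 M=41.54
t=0.84: B=37.74 A=31.26 G=46.92 X=34.13 M=41.61
t=1.26: B=38.24 A=32.41 G=46.92 X=34.71 M=41.69
t=1.68: B=38.75 A=33.56 G=46.92 X=35.28 M=41.76
t=2.10: B=39.25 A=34.71 G=46.92 X=35.86 M=41.84
t=2.52: B=39.76 A=35.86 G=46.92 X=36.44 M=41.91
t=2.94: B=40.27 A=37.02 G=46.92 X=37.01 M=41.99
t=3.36: B=40.79 A=38.17 G=46.92 X=37.59 M=42.06
t=3.78: B=41.31 A=39.33 G=46.92 X=38.17 M=42.14
Read off B at T=3.78: 41.31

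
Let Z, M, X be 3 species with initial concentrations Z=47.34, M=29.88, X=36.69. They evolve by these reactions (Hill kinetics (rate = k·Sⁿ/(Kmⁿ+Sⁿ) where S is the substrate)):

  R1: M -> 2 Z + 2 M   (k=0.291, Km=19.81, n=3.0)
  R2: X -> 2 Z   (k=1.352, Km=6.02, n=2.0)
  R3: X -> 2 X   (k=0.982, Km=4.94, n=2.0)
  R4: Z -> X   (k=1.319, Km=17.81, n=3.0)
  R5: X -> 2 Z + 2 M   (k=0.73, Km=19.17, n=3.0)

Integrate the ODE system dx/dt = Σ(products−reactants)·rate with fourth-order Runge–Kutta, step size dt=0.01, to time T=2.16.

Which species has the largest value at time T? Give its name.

RK4 with dt=0.01: 216 steps to T=2.16. Trajectory (selected grid times):
t=0.00: Z=47.34 M=29.88 X=36.69
t=0.24: Z=48.09 M=30.24 X=36.75
t=0.48: Z=48.83 M=30.60 X=36.82
t=0.72: Z=49.58 M=30.97 X=36.88
t=0.96: Z=50.33 M=31.33 X=36.95
t=1.20: Z=51.08 M=31.69 X=37.01
t=1.44: Z=51.83 M=32.06 X=37.08
t=1.68: Z=52.57 M=32.42 X=37.14
t=1.92: Z=53.32 M=32.79 X=37.21
t=2.16: Z=54.07 M=33.15 X=37.27
At T=2.16: Z=54.07 M=33.15 X=37.27; the largest is Z.

Dominant species at T: Z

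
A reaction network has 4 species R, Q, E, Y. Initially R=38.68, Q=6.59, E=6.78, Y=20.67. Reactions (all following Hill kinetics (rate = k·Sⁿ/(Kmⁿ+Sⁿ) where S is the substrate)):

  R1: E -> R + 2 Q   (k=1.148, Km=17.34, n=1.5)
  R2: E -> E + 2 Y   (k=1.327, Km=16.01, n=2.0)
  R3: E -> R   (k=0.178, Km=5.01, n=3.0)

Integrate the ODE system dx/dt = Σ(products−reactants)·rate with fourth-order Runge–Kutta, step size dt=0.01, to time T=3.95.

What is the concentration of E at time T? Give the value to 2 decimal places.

E at T = 5.54

RK4 with dt=0.01: 395 steps to T=3.95. Trajectory (selected grid times):
t=0.00: R=38.68 Q=6.59 E=6.78 Y=20.67
t=0.44: R=38.83 Q=6.79 E=6.63 Y=20.84
t=0.88: R=38.98 Q=6.98 E=6.48 Y=21.01
t=1.32: R=39.13 Q=7.16 E=6.33 Y=21.17
t=1.76: R=39.27 Q=7.34 E=6.19 Y=21.33
t=2.19: R=39.40 Q=7.51 E=6.06 Y=21.47
t=2.63: R=39.54 Q=7.68 E=5.92 Y=21.62
t=3.07: R=39.67 Q=7.85 E=5.79 Y=21.75
t=3.51: R=39.80 Q=8.01 E=5.66 Y=21.89
t=3.95: R=39.92 Q=8.17 E=5.54 Y=22.01
Read off E at T=3.95: 5.54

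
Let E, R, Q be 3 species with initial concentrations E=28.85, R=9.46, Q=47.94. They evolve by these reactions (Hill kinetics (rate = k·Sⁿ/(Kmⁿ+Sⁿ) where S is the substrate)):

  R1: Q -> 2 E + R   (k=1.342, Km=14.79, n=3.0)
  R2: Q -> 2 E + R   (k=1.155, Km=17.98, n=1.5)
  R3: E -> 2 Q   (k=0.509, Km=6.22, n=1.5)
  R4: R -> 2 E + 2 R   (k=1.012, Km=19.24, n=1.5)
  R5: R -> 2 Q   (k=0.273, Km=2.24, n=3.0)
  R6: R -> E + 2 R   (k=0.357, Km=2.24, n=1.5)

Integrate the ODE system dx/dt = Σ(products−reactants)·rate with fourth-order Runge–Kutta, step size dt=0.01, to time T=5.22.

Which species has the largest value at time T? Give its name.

RK4 with dt=0.01: 522 steps to T=5.22. Trajectory (selected grid times):
t=0.00: E=28.85 R=9.46 Q=47.94
t=0.58: E=31.69 R=10.95 Q=47.49
t=1.16: E=34.59 R=12.48 Q=47.06
t=1.74: E=37.52 R=14.02 Q=46.63
t=2.32: E=40.50 R=15.59 Q=46.20
t=2.90: E=43.52 R=17.18 Q=45.79
t=3.48: E=46.57 R=18.79 Q=45.37
t=4.06: E=49.66 R=20.41 Q=44.97
t=4.64: E=52.78 R=22.05 Q=44.56
t=5.22: E=55.92 R=23.71 Q=44.17
At T=5.22: E=55.92 R=23.71 Q=44.17; the largest is E.

Dominant species at T: E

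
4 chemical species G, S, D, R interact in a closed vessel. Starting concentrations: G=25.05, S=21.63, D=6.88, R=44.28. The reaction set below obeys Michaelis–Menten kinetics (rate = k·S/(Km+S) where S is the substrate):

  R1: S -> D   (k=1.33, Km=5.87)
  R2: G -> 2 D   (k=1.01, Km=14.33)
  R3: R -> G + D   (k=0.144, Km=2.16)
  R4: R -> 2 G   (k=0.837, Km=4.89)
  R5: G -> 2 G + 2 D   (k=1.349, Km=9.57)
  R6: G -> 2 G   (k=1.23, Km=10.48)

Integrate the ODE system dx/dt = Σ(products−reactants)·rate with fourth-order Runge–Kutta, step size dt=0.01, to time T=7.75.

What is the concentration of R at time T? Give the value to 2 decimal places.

RK4 with dt=0.01: 775 steps to T=7.75. Trajectory (selected grid times):
t=0.00: G=25.05 S=21.63 D=6.88 R=44.28
t=0.86: G=27.51 S=20.73 D=10.72 R=43.51
t=1.72: G=29.98 S=19.85 D=14.62 R=42.75
t=2.58: G=32.48 S=18.97 D=18.59 R=41.99
t=3.44: G=34.98 S=18.10 D=22.60 R=41.22
t=4.31: G=37.53 S=17.23 D=26.70 R=40.46
t=5.17: G=40.06 S=16.38 D=30.80 R=39.70
t=6.03: G=42.60 S=15.55 D=34.92 R=38.94
t=6.89: G=45.15 S=14.72 D=39.08 R=38.18
t=7.75: G=47.70 S=13.91 D=43.26 R=37.43
Read off R at T=7.75: 37.43

R at T = 37.43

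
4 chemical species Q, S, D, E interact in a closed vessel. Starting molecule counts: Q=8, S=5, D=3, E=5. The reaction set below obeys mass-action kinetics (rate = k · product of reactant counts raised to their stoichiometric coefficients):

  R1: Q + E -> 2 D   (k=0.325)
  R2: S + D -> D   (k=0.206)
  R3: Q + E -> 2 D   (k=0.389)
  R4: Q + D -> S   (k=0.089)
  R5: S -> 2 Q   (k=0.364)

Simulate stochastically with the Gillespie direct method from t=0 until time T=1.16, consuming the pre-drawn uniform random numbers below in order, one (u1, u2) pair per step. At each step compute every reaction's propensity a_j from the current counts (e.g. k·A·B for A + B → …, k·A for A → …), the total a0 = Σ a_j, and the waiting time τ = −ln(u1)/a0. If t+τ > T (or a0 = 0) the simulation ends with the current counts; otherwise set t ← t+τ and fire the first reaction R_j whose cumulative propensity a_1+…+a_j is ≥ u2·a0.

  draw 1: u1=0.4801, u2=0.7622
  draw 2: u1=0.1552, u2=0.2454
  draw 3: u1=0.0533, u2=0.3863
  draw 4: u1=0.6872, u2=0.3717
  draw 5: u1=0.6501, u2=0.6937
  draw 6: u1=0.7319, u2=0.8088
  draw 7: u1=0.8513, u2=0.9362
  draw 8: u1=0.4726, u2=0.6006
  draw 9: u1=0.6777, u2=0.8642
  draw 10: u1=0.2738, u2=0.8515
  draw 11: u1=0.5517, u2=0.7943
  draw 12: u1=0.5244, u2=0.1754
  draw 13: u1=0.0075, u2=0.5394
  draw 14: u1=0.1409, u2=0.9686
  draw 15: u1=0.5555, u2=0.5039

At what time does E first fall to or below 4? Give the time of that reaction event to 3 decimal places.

Threshold first reached at t = 0.021

t=0.000: Q=8 S=5 D=3 E=5
Draw 1: a1=13.000, a2=3.090, a3=15.560, a4=2.136, a5=1.820, a0=35.606; τ=−ln(0.4801)/35.606=0.021 → t=0.021; u2·a0=0.7622·35.606=27.139; a1+a2=16.090 < 27.139 ≤ a1+…+a3=31.650 → R3 fires; Q=7 S=5 D=5 E=4
Draw 2: a1=9.100, a2=5.150, a3=10.892, a4=3.115, a5=1.820, a0=30.077; τ=−ln(0.1552)/30.077=0.062 → t=0.083; u2·a0=0.2454·30.077=7.381 ≤ a1=9.100 → R1 fires; Q=6 S=5 D=7 E=3
Draw 3: a1=5.850, a2=7.210, a3=7.002, a4=3.738, a5=1.820, a0=25.620; τ=−ln(0.0533)/25.620=0.114 → t=0.197; u2·a0=0.3863·25.620=9.897; a1=5.850 < 9.897 ≤ a1+a2=13.060 → R2 fires; Q=6 S=4 D=7 E=3
Draw 4: a1=5.850, a2=5.768, a3=7.002, a4=3.738, a5=1.456, a0=23.814; τ=−ln(0.6872)/23.814=0.016 → t=0.213; u2·a0=0.3717·23.814=8.852; a1=5.850 < 8.852 ≤ a1+a2=11.618 → R2 fires; Q=6 S=3 D=7 E=3
Draw 5: a1=5.850, a2=4.326, a3=7.002, a4=3.738, a5=1.092, a0=22.008; τ=−ln(0.6501)/22.008=0.020 → t=0.232; u2·a0=0.6937·22.008=15.267; a1+a2=10.176 < 15.267 ≤ a1+…+a3=17.178 → R3 fires; Q=5 S=3 D=9 E=2
Draw 6: a1=3.250, a2=5.562, a3=3.890, a4=4.005, a5=1.092, a0=17.799; τ=−ln(0.7319)/17.799=0.018 → t=0.250; u2·a0=0.8088·17.799=14.396; a1+…+a3=12.702 < 14.396 ≤ a1+…+a4=16.707 → R4 fires; Q=4 S=4 D=8 E=2
Draw 7: a1=2.600, a2=6.592, a3=3.112, a4=2.848, a5=1.456, a0=16.608; τ=−ln(0.8513)/16.608=0.010 → t=0.260; u2·a0=0.9362·16.608=15.548; a1+…+a4=15.152 < 15.548 ≤ a1+…+a5=16.608 → R5 fires; Q=6 S=3 D=8 E=2
Draw 8: a1=3.900, a2=4.944, a3=4.668, a4=4.272, a5=1.092, a0=18.876; τ=−ln(0.4726)/18.876=0.040 → t=0.299; u2·a0=0.6006·18.876=11.337; a1+a2=8.844 < 11.337 ≤ a1+…+a3=13.512 → R3 fires; Q=5 S=3 D=10 E=1
Draw 9: a1=1.625, a2=6.180, a3=1.945, a4=4.450, a5=1.092, a0=15.292; τ=−ln(0.6777)/15.292=0.025 → t=0.325; u2·a0=0.8642·15.292=13.215; a1+…+a3=9.750 < 13.215 ≤ a1+…+a4=14.200 → R4 fires; Q=4 S=4 D=9 E=1
Draw 10: a1=1.300, a2=7.416, a3=1.556, a4=3.204, a5=1.456, a0=14.932; τ=−ln(0.2738)/14.932=0.087 → t=0.411; u2·a0=0.8515·14.932=12.715; a1+…+a3=10.272 < 12.715 ≤ a1+…+a4=13.476 → R4 fires; Q=3 S=5 D=8 E=1
Draw 11: a1=0.975, a2=8.240, a3=1.167, a4=2.136, a5=1.820, a0=14.338; τ=−ln(0.5517)/14.338=0.041 → t=0.453; u2·a0=0.7943·14.338=11.389; a1+…+a3=10.382 < 11.389 ≤ a1+…+a4=12.518 → R4 fires; Q=2 S=6 D=7 E=1
Draw 12: a1=0.650, a2=8.652, a3=0.778, a4=1.246, a5=2.184, a0=13.510; τ=−ln(0.5244)/13.510=0.048 → t=0.501; u2·a0=0.1754·13.510=2.370; a1=0.650 < 2.370 ≤ a1+a2=9.302 → R2 fires; Q=2 S=5 D=7 E=1
Draw 13: a1=0.650, a2=7.210, a3=0.778, a4=1.246, a5=1.820, a0=11.704; τ=−ln(0.0075)/11.704=0.418 → t=0.919; u2·a0=0.5394·11.704=6.313; a1=0.650 < 6.313 ≤ a1+a2=7.860 → R2 fires; Q=2 S=4 D=7 E=1
Draw 14: a1=0.650, a2=5.768, a3=0.778, a4=1.246, a5=1.456, a0=9.898; τ=−ln(0.1409)/9.898=0.198 → t=1.117; u2·a0=0.9686·9.898=9.587; a1+…+a4=8.442 < 9.587 ≤ a1+…+a5=9.898 → R5 fires; Q=4 S=3 D=7 E=1
Draw 15: a1=1.300, a2=4.326, a3=1.556, a4=2.492, a5=1.092, a0=10.766; τ=−ln(0.5555)/10.766=0.055 → t=1.171 > T=1.16: stop.
E first becomes ≤ 4 when it reaches 4 at the event at t=0.021.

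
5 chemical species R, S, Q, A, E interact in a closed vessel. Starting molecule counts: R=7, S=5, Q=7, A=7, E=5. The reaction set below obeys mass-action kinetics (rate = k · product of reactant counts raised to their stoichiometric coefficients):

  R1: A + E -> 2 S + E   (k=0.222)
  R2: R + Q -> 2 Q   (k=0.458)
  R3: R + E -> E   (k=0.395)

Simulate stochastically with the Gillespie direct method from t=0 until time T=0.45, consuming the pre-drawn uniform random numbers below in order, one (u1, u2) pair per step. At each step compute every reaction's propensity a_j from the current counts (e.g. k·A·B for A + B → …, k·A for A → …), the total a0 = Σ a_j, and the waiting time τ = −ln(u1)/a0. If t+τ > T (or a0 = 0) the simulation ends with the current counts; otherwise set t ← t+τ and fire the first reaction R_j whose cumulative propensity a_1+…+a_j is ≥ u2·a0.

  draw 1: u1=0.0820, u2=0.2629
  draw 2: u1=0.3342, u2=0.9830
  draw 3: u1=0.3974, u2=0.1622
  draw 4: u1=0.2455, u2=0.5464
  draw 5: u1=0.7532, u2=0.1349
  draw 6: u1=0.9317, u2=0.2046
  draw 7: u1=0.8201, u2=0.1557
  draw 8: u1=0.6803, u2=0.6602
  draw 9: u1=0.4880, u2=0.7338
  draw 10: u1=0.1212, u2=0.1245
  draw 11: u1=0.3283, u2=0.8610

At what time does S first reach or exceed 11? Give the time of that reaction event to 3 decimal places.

Threshold first reached at t = 0.168

t=0.000: R=7 S=5 Q=7 A=7 E=5
Draw 1: a1=7.770, a2=22.442, a3=13.825, a0=44.037; τ=−ln(0.0820)/44.037=0.057 → t=0.057; u2·a0=0.2629·44.037=11.577; a1=7.770 < 11.577 ≤ a1+a2=30.212 → R2 fires; R=6 S=5 Q=8 A=7 E=5
Draw 2: a1=7.770, a2=21.984, a3=11.850, a0=41.604; τ=−ln(0.3342)/41.604=0.026 → t=0.083; u2·a0=0.9830·41.604=40.897; a1+a2=29.754 < 40.897 ≤ a1+…+a3=41.604 → R3 fires; R=5 S=5 Q=8 A=7 E=5
Draw 3: a1=7.770, a2=18.320, a3=9.875, a0=35.965; τ=−ln(0.3974)/35.965=0.026 → t=0.109; u2·a0=0.1622·35.965=5.834 ≤ a1=7.770 → R1 fires; R=5 S=7 Q=8 A=6 E=5
Draw 4: a1=6.660, a2=18.320, a3=9.875, a0=34.855; τ=−ln(0.2455)/34.855=0.040 → t=0.149; u2·a0=0.5464·34.855=19.045; a1=6.660 < 19.045 ≤ a1+a2=24.980 → R2 fires; R=4 S=7 Q=9 A=6 E=5
Draw 5: a1=6.660, a2=16.488, a3=7.900, a0=31.048; τ=−ln(0.7532)/31.048=0.009 → t=0.158; u2·a0=0.1349·31.048=4.188 ≤ a1=6.660 → R1 fires; R=4 S=9 Q=9 A=5 E=5
Draw 6: a1=5.550, a2=16.488, a3=7.900, a0=29.938; τ=−ln(0.9317)/29.938=0.002 → t=0.161; u2·a0=0.2046·29.938=6.125; a1=5.550 < 6.125 ≤ a1+a2=22.038 → R2 fires; R=3 S=9 Q=10 A=5 E=5
Draw 7: a1=5.550, a2=13.740, a3=5.925, a0=25.215; τ=−ln(0.8201)/25.215=0.008 → t=0.168; u2·a0=0.1557·25.215=3.926 ≤ a1=5.550 → R1 fires; R=3 S=11 Q=10 A=4 E=5
Draw 8: a1=4.440, a2=13.740, a3=5.925, a0=24.105; τ=−ln(0.6803)/24.105=0.016 → t=0.184; u2·a0=0.6602·24.105=15.914; a1=4.440 < 15.914 ≤ a1+a2=18.180 → R2 fires; R=2 S=11 Q=11 A=4 E=5
Draw 9: a1=4.440, a2=10.076, a3=3.950, a0=18.466; τ=−ln(0.4880)/18.466=0.039 → t=0.223; u2·a0=0.7338·18.466=13.550; a1=4.440 < 13.550 ≤ a1+a2=14.516 → R2 fires; R=1 S=11 Q=12 A=4 E=5
Draw 10: a1=4.440, a2=5.496, a3=1.975, a0=11.911; τ=−ln(0.1212)/11.911=0.177 → t=0.400; u2·a0=0.1245·11.911=1.483 ≤ a1=4.440 → R1 fires; R=1 S=13 Q=12 A=3 E=5
Draw 11: a1=3.330, a2=5.496, a3=1.975, a0=10.801; τ=−ln(0.3283)/10.801=0.103 → t=0.504 > T=0.45: stop.
S first becomes ≥ 11 when it reaches 11 at the event at t=0.168.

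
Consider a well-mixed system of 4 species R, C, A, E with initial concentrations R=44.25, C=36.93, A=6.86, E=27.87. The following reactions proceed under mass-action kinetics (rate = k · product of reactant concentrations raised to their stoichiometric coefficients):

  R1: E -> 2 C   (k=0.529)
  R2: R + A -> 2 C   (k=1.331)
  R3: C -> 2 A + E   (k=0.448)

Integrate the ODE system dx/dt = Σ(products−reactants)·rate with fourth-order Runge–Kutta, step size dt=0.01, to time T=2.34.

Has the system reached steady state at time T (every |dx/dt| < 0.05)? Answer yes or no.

Steady state at T: no

RK4 with dt=0.01: 234 steps to T=2.34. Trajectory (selected grid times):
t=0.00: R=44.25 C=36.93 A=6.86 E=27.87
t=0.26: R=25.02 C=76.30 A=1.85 E=30.97
t=0.52: R=7.67 C=109.48 A=6.14 E=37.14
t=0.78: R=0.05 C=122.21 A=26.20 E=45.31
t=1.04: R=0.00 C=121.64 A=54.52 E=52.74
t=1.30: R=0.00 C=122.84 A=82.96 E=59.25
t=1.56: R=0.00 C=125.51 A=111.86 E=65.14
t=1.82: R=0.00 C=129.36 A=141.53 E=70.64
t=2.08: R=0.00 C=134.18 A=172.21 E=75.90
t=2.34: R=0.00 C=139.81 A=204.11 E=81.05
Rates at T: R1=42.8769, R2=0.0000, R3=62.6366
dx/dt at T (Σ net stoichiometry × rate): R=-0.0000, C=+23.1173, A=+125.2732, E=+19.7597
Largest |dx/dt| is |+125.2732| (A) ≥ 0.05 → not steady.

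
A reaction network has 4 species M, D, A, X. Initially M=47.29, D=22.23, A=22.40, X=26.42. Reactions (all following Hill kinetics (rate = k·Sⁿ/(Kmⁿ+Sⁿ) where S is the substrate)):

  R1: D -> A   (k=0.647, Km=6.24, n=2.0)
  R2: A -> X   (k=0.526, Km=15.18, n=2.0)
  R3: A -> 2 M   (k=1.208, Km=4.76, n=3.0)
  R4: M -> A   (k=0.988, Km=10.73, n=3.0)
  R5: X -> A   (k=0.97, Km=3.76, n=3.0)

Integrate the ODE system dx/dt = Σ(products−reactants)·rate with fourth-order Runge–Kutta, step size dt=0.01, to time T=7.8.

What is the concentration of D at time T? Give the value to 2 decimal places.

D at T = 17.64

RK4 with dt=0.01: 780 steps to T=7.8. Trajectory (selected grid times):
t=0.00: M=47.29 D=22.23 A=22.40 X=26.42
t=0.87: M=48.52 D=21.71 A=23.25 X=25.90
t=1.73: M=49.74 D=21.20 A=24.09 X=25.38
t=2.60: M=50.98 D=20.68 A=24.92 X=24.87
t=3.47: M=52.21 D=20.16 A=25.75 X=24.37
t=4.33: M=53.44 D=19.66 A=26.56 X=23.88
t=5.20: M=54.67 D=19.15 A=27.37 X=23.38
t=6.07: M=55.91 D=18.64 A=28.17 X=22.90
t=6.93: M=57.14 D=18.14 A=28.96 X=22.42
t=7.80: M=58.38 D=17.64 A=29.75 X=21.94
Read off D at T=7.8: 17.64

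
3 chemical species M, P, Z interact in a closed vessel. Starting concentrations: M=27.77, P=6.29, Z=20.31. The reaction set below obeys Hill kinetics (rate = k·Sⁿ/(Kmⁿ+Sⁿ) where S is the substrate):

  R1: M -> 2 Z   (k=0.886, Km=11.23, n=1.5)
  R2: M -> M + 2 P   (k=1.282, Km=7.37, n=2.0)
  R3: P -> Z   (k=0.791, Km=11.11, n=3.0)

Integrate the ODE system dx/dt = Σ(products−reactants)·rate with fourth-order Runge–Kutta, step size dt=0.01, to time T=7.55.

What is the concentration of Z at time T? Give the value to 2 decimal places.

Z at T = 34.23

RK4 with dt=0.01: 755 steps to T=7.55. Trajectory (selected grid times):
t=0.00: M=27.77 P=6.29 Z=20.31
t=0.84: M=27.18 P=8.15 Z=21.63
t=1.68: M=26.59 P=9.93 Z=23.04
t=2.52: M=26.01 P=11.61 Z=24.52
t=3.36: M=25.43 P=13.21 Z=26.06
t=4.19: M=24.87 P=14.73 Z=27.63
t=5.03: M=24.30 P=16.22 Z=29.25
t=5.87: M=23.74 P=17.67 Z=30.90
t=6.71: M=23.18 P=19.09 Z=32.56
t=7.55: M=22.62 P=20.48 Z=34.23
Read off Z at T=7.55: 34.23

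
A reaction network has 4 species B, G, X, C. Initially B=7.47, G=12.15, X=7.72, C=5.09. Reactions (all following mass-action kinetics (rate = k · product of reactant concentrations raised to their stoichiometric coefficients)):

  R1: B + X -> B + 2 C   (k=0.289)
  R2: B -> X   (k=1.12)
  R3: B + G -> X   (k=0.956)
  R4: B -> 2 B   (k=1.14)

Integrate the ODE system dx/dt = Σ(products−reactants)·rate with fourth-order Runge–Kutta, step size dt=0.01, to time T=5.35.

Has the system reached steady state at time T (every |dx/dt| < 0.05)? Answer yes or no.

Steady state at T: yes

RK4 with dt=0.01: 535 steps to T=5.35. Trajectory (selected grid times):
t=0.00: B=7.47 G=12.15 X=7.72 C=5.09
t=0.59: B=0.22 G=4.88 X=13.02 C=11.18
t=1.19: B=0.01 G=4.67 X=13.10 C=11.51
t=1.78: B=0.00 G=4.66 X=13.11 C=11.54
t=2.38: B=0.00 G=4.66 X=13.11 C=11.54
t=2.97: B=0.00 G=4.66 X=13.11 C=11.54
t=3.57: B=0.00 G=4.66 X=13.11 C=11.54
t=4.16: B=0.00 G=4.66 X=13.11 C=11.54
t=4.76: B=0.00 G=4.66 X=13.11 C=11.54
t=5.35: B=0.00 G=4.66 X=13.11 C=11.54
Rates at T: R1=0.0000, R2=0.0000, R3=0.0000, R4=0.0000
dx/dt at T (Σ net stoichiometry × rate): B=-0.0000, G=-0.0000, X=+0.0000, C=+0.0000
Largest |dx/dt| is |+0.0000| (C) < 0.05 → steady.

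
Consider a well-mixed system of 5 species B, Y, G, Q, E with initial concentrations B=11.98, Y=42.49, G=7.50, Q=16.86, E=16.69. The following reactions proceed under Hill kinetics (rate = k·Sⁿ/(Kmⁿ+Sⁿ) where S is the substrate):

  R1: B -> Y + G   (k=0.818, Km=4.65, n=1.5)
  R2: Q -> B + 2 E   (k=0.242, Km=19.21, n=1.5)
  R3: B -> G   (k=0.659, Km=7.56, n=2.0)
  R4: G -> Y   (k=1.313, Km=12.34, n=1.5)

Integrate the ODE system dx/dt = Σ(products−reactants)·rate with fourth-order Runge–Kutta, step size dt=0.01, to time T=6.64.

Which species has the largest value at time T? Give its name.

RK4 with dt=0.01: 664 steps to T=6.64. Trajectory (selected grid times):
t=0.00: B=11.98 Y=42.49 G=7.50 Q=16.86 E=16.69
t=0.74: B=11.24 Y=43.30 G=8.00 Q=16.78 E=16.85
t=1.48: B=10.51 Y=44.11 G=8.46 Q=16.70 E=17.01
t=2.21: B=9.83 Y=44.92 G=8.87 Q=16.62 E=17.17
t=2.95: B=9.16 Y=45.75 G=9.25 Q=16.54 E=17.33
t=3.69: B=8.52 Y=46.58 G=9.58 Q=16.46 E=17.49
t=4.43: B=7.91 Y=47.40 G=9.86 Q=16.38 E=17.65
t=5.16: B=7.34 Y=48.21 G=10.11 Q=16.30 E=17.80
t=5.90: B=6.80 Y=49.02 G=10.31 Q=16.23 E=17.96
t=6.64: B=6.29 Y=49.82 G=10.48 Q=16.15 E=18.11
At T=6.64: B=6.29 Y=49.82 G=10.48 Q=16.15 E=18.11; the largest is Y.

Dominant species at T: Y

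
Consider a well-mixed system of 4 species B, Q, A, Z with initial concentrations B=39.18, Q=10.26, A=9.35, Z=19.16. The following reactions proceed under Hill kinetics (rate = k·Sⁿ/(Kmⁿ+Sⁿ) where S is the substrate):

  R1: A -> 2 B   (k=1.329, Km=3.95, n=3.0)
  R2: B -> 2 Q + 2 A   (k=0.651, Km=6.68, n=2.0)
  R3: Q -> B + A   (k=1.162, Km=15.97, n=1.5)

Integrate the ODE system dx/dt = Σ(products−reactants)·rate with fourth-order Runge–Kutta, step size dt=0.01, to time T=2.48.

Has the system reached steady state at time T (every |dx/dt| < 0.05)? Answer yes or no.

Steady state at T: no

RK4 with dt=0.01: 248 steps to T=2.48. Trajectory (selected grid times):
t=0.00: B=39.18 Q=10.26 A=9.35 Z=19.16
t=0.28: B=39.81 Q=10.50 A=9.47 Z=19.16
t=0.55: B=40.42 Q=10.73 A=9.59 Z=19.16
t=0.83: B=41.05 Q=10.97 A=9.71 Z=19.16
t=1.10: B=41.67 Q=11.20 A=9.83 Z=19.16
t=1.38: B=42.31 Q=11.43 A=9.96 Z=19.16
t=1.65: B=42.94 Q=11.66 A=10.08 Z=19.16
t=1.93: B=43.59 Q=11.89 A=10.21 Z=19.16
t=2.20: B=44.22 Q=12.11 A=10.34 Z=19.16
t=2.48: B=44.88 Q=12.33 A=10.48 Z=19.16
Rates at T: R1=1.2614, R2=0.6369, R3=0.4698
dx/dt at T (Σ net stoichiometry × rate): B=+2.3557, Q=+0.8040, A=+0.4822, Z=+0.0000
Largest |dx/dt| is |+2.3557| (B) ≥ 0.05 → not steady.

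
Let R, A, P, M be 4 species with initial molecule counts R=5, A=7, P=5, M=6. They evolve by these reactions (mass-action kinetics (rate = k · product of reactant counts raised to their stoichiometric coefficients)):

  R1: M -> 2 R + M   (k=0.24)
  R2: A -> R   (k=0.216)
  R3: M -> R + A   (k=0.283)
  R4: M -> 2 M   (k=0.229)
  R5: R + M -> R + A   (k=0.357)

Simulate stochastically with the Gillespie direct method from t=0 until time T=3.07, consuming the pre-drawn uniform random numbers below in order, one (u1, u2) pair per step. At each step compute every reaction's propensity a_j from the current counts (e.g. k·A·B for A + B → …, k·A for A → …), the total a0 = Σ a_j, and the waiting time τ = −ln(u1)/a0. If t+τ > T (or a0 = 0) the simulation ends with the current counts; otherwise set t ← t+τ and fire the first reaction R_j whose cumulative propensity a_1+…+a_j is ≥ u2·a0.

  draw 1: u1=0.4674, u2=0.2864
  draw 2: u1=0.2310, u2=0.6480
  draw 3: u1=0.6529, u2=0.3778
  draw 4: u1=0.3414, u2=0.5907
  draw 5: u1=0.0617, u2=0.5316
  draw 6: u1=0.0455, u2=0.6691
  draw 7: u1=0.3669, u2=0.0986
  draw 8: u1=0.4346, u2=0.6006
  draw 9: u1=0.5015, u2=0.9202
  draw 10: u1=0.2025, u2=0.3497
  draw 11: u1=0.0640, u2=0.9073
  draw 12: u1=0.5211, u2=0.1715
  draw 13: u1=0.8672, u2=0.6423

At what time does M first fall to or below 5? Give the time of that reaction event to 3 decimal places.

Threshold first reached at t = 0.147

t=0.000: R=5 A=7 P=5 M=6
Draw 1: a1=1.440, a2=1.512, a3=1.698, a4=1.374, a5=10.710, a0=16.734; τ=−ln(0.4674)/16.734=0.045 → t=0.045; u2·a0=0.2864·16.734=4.793; a1+…+a3=4.650 < 4.793 ≤ a1+…+a4=6.024 → R4 fires; R=5 A=7 P=5 M=7
Draw 2: a1=1.680, a2=1.512, a3=1.981, a4=1.603, a5=12.495, a0=19.271; τ=−ln(0.2310)/19.271=0.076 → t=0.121; u2·a0=0.6480·19.271=12.488; a1+…+a4=6.776 < 12.488 ≤ a1+…+a5=19.271 → R5 fires; R=5 A=8 P=5 M=6
Draw 3: a1=1.440, a2=1.728, a3=1.698, a4=1.374, a5=10.710, a0=16.950; τ=−ln(0.6529)/16.950=0.025 → t=0.147; u2·a0=0.3778·16.950=6.404; a1+…+a4=6.240 < 6.404 ≤ a1+…+a5=16.950 → R5 fires; R=5 A=9 P=5 M=5
Draw 4: a1=1.200, a2=1.944, a3=1.415, a4=1.145, a5=8.925, a0=14.629; τ=−ln(0.3414)/14.629=0.073 → t=0.220; u2·a0=0.5907·14.629=8.641; a1+…+a4=5.704 < 8.641 ≤ a1+…+a5=14.629 → R5 fires; R=5 A=10 P=5 M=4
Draw 5: a1=0.960, a2=2.160, a3=1.132, a4=0.916, a5=7.140, a0=12.308; τ=−ln(0.0617)/12.308=0.226 → t=0.446; u2·a0=0.5316·12.308=6.543; a1+…+a4=5.168 < 6.543 ≤ a1+…+a5=12.308 → R5 fires; R=5 A=11 P=5 M=3
Draw 6: a1=0.720, a2=2.376, a3=0.849, a4=0.687, a5=5.355, a0=9.987; τ=−ln(0.0455)/9.987=0.309 → t=0.756; u2·a0=0.6691·9.987=6.682; a1+…+a4=4.632 < 6.682 ≤ a1+…+a5=9.987 → R5 fires; R=5 A=12 P=5 M=2
Draw 7: a1=0.480, a2=2.592, a3=0.566, a4=0.458, a5=3.570, a0=7.666; τ=−ln(0.3669)/7.666=0.131 → t=0.887; u2·a0=0.0986·7.666=0.756; a1=0.480 < 0.756 ≤ a1+a2=3.072 → R2 fires; R=6 A=11 P=5 M=2
Draw 8: a1=0.480, a2=2.376, a3=0.566, a4=0.458, a5=4.284, a0=8.164; τ=−ln(0.4346)/8.164=0.102 → t=0.989; u2·a0=0.6006·8.164=4.903; a1+…+a4=3.880 < 4.903 ≤ a1+…+a5=8.164 → R5 fires; R=6 A=12 P=5 M=1
Draw 9: a1=0.240, a2=2.592, a3=0.283, a4=0.229, a5=2.142, a0=5.486; τ=−ln(0.5015)/5.486=0.126 → t=1.114; u2·a0=0.9202·5.486=5.048; a1+…+a4=3.344 < 5.048 ≤ a1+…+a5=5.486 → R5 fires; R=6 A=13 P=5 M=0
Draw 10: a1=0.000, a2=2.808, a3=0.000, a4=0.000, a5=0.000, a0=2.808; τ=−ln(0.2025)/2.808=0.569 → t=1.683; u2·a0=0.3497·2.808=0.982; a1=0.000 < 0.982 ≤ a1+a2=2.808 → R2 fires; R=7 A=12 P=5 M=0
Draw 11: a1=0.000, a2=2.592, a3=0.000, a4=0.000, a5=0.000, a0=2.592; τ=−ln(0.0640)/2.592=1.061 → t=2.744; u2·a0=0.9073·2.592=2.352; a1=0.000 < 2.352 ≤ a1+a2=2.592 → R2 fires; R=8 A=11 P=5 M=0
Draw 12: a1=0.000, a2=2.376, a3=0.000, a4=0.000, a5=0.000, a0=2.376; τ=−ln(0.5211)/2.376=0.274 → t=3.018; u2·a0=0.1715·2.376=0.407; a1=0.000 < 0.407 ≤ a1+a2=2.376 → R2 fires; R=9 A=10 P=5 M=0
Draw 13: a1=0.000, a2=2.160, a3=0.000, a4=0.000, a5=0.000, a0=2.160; τ=−ln(0.8672)/2.160=0.066 → t=3.084 > T=3.07: stop.
M first becomes ≤ 5 when it reaches 5 at the event at t=0.147.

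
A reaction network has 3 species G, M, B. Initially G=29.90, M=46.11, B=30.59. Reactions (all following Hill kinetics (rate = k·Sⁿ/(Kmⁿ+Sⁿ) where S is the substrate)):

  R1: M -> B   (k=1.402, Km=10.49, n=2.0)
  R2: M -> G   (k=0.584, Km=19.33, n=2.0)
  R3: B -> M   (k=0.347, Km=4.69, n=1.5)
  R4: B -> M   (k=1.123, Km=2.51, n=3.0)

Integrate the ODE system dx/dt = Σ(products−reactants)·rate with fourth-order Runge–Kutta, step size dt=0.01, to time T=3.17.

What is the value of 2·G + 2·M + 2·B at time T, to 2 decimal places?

Value at T = 213.20

Check how each reaction changes W = 2·G + 2·M + 2·B (weight of products minus weight of reactants):
R1: M -> B: (2·1) − (2·1) = 2 − 2 = 0
R2: M -> G: (2·1) − (2·1) = 2 − 2 = 0
R3: B -> M: (2·1) − (2·1) = 2 − 2 = 0
R4: B -> M: (2·1) − (2·1) = 2 − 2 = 0
Every reaction leaves W unchanged, so W is conserved and no simulation is needed: W(T) = W(0) = 2·29.90 + 2·46.11 + 2·30.59 = 213.20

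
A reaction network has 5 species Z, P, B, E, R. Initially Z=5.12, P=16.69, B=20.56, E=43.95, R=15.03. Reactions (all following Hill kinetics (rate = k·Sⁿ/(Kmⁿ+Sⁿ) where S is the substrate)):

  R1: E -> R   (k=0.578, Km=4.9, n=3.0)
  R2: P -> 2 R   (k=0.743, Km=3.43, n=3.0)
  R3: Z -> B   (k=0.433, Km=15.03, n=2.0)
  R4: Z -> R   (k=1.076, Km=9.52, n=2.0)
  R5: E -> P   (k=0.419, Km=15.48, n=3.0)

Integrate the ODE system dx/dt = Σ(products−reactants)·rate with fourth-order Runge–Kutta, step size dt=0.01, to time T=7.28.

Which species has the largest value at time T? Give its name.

RK4 with dt=0.01: 728 steps to T=7.28. Trajectory (selected grid times):
t=0.00: Z=5.12 P=16.69 B=20.56 E=43.95 R=15.03
t=0.81: Z=4.90 P=16.42 B=20.60 E=43.16 R=16.88
t=1.62: Z=4.69 P=16.15 B=20.63 E=42.37 R=18.72
t=2.43: Z=4.49 P=15.87 B=20.66 E=41.58 R=20.54
t=3.24: Z=4.31 P=15.60 B=20.69 E=40.79 R=22.35
t=4.04: Z=4.14 P=15.33 B=20.71 E=40.01 R=24.13
t=4.85: Z=3.99 P=15.05 B=20.73 E=39.22 R=25.92
t=5.66: Z=3.84 P=14.78 B=20.76 E=38.43 R=27.70
t=6.47: Z=3.70 P=14.50 B=20.78 E=37.65 R=29.48
t=7.28: Z=3.57 P=14.23 B=20.80 E=36.86 R=31.24
At T=7.28: Z=3.57 P=14.23 B=20.80 E=36.86 R=31.24; the largest is E.

Dominant species at T: E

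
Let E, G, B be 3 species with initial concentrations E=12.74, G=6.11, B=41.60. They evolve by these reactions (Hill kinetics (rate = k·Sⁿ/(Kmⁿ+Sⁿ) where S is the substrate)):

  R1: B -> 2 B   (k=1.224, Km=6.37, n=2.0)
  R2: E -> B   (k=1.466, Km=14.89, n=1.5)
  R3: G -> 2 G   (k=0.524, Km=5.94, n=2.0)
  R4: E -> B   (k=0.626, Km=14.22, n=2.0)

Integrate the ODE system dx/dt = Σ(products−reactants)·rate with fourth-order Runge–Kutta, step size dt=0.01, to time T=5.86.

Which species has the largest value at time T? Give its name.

Dominant species at T: B

RK4 with dt=0.01: 586 steps to T=5.86. Trajectory (selected grid times):
t=0.00: E=12.74 G=6.11 B=41.60
t=0.65: E=12.15 G=6.29 B=42.97
t=1.30: E=11.59 G=6.47 B=44.31
t=1.95: E=11.05 G=6.66 B=45.63
t=2.60: E=10.54 G=6.85 B=46.92
t=3.26: E=10.04 G=7.05 B=48.21
t=3.91: E=9.58 G=7.25 B=49.45
t=4.56: E=9.14 G=7.46 B=50.68
t=5.21: E=8.72 G=7.67 B=51.88
t=5.86: E=8.33 G=7.88 B=53.06
At T=5.86: E=8.33 G=7.88 B=53.06; the largest is B.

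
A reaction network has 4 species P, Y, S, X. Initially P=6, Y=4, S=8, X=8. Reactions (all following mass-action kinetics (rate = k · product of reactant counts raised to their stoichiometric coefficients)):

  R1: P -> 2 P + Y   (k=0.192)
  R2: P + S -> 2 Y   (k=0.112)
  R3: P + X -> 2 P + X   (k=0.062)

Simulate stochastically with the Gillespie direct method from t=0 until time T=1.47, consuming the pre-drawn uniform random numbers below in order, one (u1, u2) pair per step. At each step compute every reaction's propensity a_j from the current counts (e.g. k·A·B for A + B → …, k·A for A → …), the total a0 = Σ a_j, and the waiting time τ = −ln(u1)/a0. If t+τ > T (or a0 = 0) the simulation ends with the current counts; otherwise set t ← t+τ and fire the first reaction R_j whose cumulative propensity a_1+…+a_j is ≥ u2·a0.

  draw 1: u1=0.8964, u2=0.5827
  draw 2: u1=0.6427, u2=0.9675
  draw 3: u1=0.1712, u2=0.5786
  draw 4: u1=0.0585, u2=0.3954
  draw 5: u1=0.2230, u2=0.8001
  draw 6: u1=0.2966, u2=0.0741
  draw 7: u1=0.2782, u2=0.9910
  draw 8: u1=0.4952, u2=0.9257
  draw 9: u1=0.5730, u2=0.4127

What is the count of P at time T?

t=0.000: P=6 Y=4 S=8 X=8
Draw 1: a1=1.152, a2=5.376, a3=2.976, a0=9.504; τ=−ln(0.8964)/9.504=0.012 → t=0.012; u2·a0=0.5827·9.504=5.538; a1=1.152 < 5.538 ≤ a1+a2=6.528 → R2 fires; P=5 Y=6 S=7 X=8
Draw 2: a1=0.960, a2=3.920, a3=2.480, a0=7.360; τ=−ln(0.6427)/7.360=0.060 → t=0.072; u2·a0=0.9675·7.360=7.121; a1+a2=4.880 < 7.121 ≤ a1+…+a3=7.360 → R3 fires; P=6 Y=6 S=7 X=8
Draw 3: a1=1.152, a2=4.704, a3=2.976, a0=8.832; τ=−ln(0.1712)/8.832=0.200 → t=0.271; u2·a0=0.5786·8.832=5.110; a1=1.152 < 5.110 ≤ a1+a2=5.856 → R2 fires; P=5 Y=8 S=6 X=8
Draw 4: a1=0.960, a2=3.360, a3=2.480, a0=6.800; τ=−ln(0.0585)/6.800=0.417 → t=0.689; u2·a0=0.3954·6.800=2.689; a1=0.960 < 2.689 ≤ a1+a2=4.320 → R2 fires; P=4 Y=10 S=5 X=8
Draw 5: a1=0.768, a2=2.240, a3=1.984, a0=4.992; τ=−ln(0.2230)/4.992=0.301 → t=0.989; u2·a0=0.8001·4.992=3.994; a1+a2=3.008 < 3.994 ≤ a1+…+a3=4.992 → R3 fires; P=5 Y=10 S=5 X=8
Draw 6: a1=0.960, a2=2.800, a3=2.480, a0=6.240; τ=−ln(0.2966)/6.240=0.195 → t=1.184; u2·a0=0.0741·6.240=0.462 ≤ a1=0.960 → R1 fires; P=6 Y=11 S=5 X=8
Draw 7: a1=1.152, a2=3.360, a3=2.976, a0=7.488; τ=−ln(0.2782)/7.488=0.171 → t=1.355; u2·a0=0.9910·7.488=7.421; a1+a2=4.512 < 7.421 ≤ a1+…+a3=7.488 → R3 fires; P=7 Y=11 S=5 X=8
Draw 8: a1=1.344, a2=3.920, a3=3.472, a0=8.736; τ=−ln(0.4952)/8.736=0.080 → t=1.436; u2·a0=0.9257·8.736=8.087; a1+a2=5.264 < 8.087 ≤ a1+…+a3=8.736 → R3 fires; P=8 Y=11 S=5 X=8
Draw 9: a1=1.536, a2=4.480, a3=3.968, a0=9.984; τ=−ln(0.5730)/9.984=0.056 → t=1.491 > T=1.47: stop.
Read off P at T=1.47: 8

P at T = 8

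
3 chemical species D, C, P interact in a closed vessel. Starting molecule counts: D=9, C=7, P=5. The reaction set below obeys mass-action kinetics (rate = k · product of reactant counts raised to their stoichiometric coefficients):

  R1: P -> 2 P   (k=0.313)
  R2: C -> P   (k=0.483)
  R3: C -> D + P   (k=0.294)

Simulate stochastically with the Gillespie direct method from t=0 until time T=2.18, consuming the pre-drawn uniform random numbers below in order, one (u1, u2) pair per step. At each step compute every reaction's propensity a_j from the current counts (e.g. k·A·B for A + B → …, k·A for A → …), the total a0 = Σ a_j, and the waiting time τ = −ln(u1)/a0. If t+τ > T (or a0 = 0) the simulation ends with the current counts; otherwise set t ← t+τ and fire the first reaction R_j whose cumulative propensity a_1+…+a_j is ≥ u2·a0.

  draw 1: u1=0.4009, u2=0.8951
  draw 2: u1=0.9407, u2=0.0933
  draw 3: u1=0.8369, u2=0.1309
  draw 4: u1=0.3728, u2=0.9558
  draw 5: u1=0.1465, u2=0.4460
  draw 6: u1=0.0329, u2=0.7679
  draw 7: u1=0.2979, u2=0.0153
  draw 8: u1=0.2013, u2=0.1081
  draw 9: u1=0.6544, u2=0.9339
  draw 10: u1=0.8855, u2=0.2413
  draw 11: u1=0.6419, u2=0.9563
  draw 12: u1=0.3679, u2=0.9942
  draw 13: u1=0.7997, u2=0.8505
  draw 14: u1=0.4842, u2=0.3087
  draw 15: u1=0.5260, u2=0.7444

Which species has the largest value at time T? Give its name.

Dominant species at T: P

t=0.000: D=9 C=7 P=5
Draw 1: a1=1.565, a2=3.381, a3=2.058, a0=7.004; τ=−ln(0.4009)/7.004=0.131 → t=0.131; u2·a0=0.8951·7.004=6.269; a1+a2=4.946 < 6.269 ≤ a1+…+a3=7.004 → R3 fires; D=10 C=6 P=6
Draw 2: a1=1.878, a2=2.898, a3=1.764, a0=6.540; τ=−ln(0.9407)/6.540=0.009 → t=0.140; u2·a0=0.0933·6.540=0.610 ≤ a1=1.878 → R1 fires; D=10 C=6 P=7
Draw 3: a1=2.191, a2=2.898, a3=1.764, a0=6.853; τ=−ln(0.8369)/6.853=0.026 → t=0.166; u2·a0=0.1309·6.853=0.897 ≤ a1=2.191 → R1 fires; D=10 C=6 P=8
Draw 4: a1=2.504, a2=2.898, a3=1.764, a0=7.166; τ=−ln(0.3728)/7.166=0.138 → t=0.304; u2·a0=0.9558·7.166=6.849; a1+a2=5.402 < 6.849 ≤ a1+…+a3=7.166 → R3 fires; D=11 C=5 P=9
Draw 5: a1=2.817, a2=2.415, a3=1.470, a0=6.702; τ=−ln(0.1465)/6.702=0.287 → t=0.590; u2·a0=0.4460·6.702=2.989; a1=2.817 < 2.989 ≤ a1+a2=5.232 → R2 fires; D=11 C=4 P=10
Draw 6: a1=3.130, a2=1.932, a3=1.176, a0=6.238; τ=−ln(0.0329)/6.238=0.547 → t=1.137; u2·a0=0.7679·6.238=4.790; a1=3.130 < 4.790 ≤ a1+a2=5.062 → R2 fires; D=11 C=3 P=11
Draw 7: a1=3.443, a2=1.449, a3=0.882, a0=5.774; τ=−ln(0.2979)/5.774=0.210 → t=1.347; u2·a0=0.0153·5.774=0.088 ≤ a1=3.443 → R1 fires; D=11 C=3 P=12
Draw 8: a1=3.756, a2=1.449, a3=0.882, a0=6.087; τ=−ln(0.2013)/6.087=0.263 → t=1.611; u2·a0=0.1081·6.087=0.658 ≤ a1=3.756 → R1 fires; D=11 C=3 P=13
Draw 9: a1=4.069, a2=1.449, a3=0.882, a0=6.400; τ=−ln(0.6544)/6.400=0.066 → t=1.677; u2·a0=0.9339·6.400=5.977; a1+a2=5.518 < 5.977 ≤ a1+…+a3=6.400 → R3 fires; D=12 C=2 P=14
Draw 10: a1=4.382, a2=0.966, a3=0.588, a0=5.936; τ=−ln(0.8855)/5.936=0.020 → t=1.697; u2·a0=0.2413·5.936=1.432 ≤ a1=4.382 → R1 fires; D=12 C=2 P=15
Draw 11: a1=4.695, a2=0.966, a3=0.588, a0=6.249; τ=−ln(0.6419)/6.249=0.071 → t=1.768; u2·a0=0.9563·6.249=5.976; a1+a2=5.661 < 5.976 ≤ a1+…+a3=6.249 → R3 fires; D=13 C=1 P=16
Draw 12: a1=5.008, a2=0.483, a3=0.294, a0=5.785; τ=−ln(0.3679)/5.785=0.173 → t=1.941; u2·a0=0.9942·5.785=5.751; a1+a2=5.491 < 5.751 ≤ a1+…+a3=5.785 → R3 fires; D=14 C=0 P=17
Draw 13: a1=5.321, a2=0.000, a3=0.000, a0=5.321; τ=−ln(0.7997)/5.321=0.042 → t=1.983; u2·a0=0.8505·5.321=4.526 ≤ a1=5.321 → R1 fires; D=14 C=0 P=18
Draw 14: a1=5.634, a2=0.000, a3=0.000, a0=5.634; τ=−ln(0.4842)/5.634=0.129 → t=2.112; u2·a0=0.3087·5.634=1.739 ≤ a1=5.634 → R1 fires; D=14 C=0 P=19
Draw 15: a1=5.947, a2=0.000, a3=0.000, a0=5.947; τ=−ln(0.5260)/5.947=0.108 → t=2.220 > T=2.18: stop.
At T=2.18: D=14 C=0 P=19; the largest is P.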